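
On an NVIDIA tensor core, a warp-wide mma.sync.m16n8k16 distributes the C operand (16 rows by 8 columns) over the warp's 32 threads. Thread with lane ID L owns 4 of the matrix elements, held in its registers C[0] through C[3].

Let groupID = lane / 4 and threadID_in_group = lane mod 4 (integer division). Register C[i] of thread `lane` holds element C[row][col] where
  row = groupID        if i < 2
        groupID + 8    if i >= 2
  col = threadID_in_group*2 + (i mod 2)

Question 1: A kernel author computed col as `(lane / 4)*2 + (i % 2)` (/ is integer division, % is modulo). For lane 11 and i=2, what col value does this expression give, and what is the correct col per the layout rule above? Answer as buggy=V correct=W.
buggy=4 correct=6

`(lane / 4)*2 + (i % 2)`[11,2]->4
11: gid=2,tid=3
[2] (2+8,3*2+0) = (10,6)
col: 4 vs 6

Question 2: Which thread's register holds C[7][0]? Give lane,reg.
28,0

r=7⇒gr=7,Rb=0  c=0⇒th=0,odd=0
L=7*4+0=28  i=0*2+0=0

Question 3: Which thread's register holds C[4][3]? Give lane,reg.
17,1

r: 4->gid=4,r8=0  c: 3->tid=1,i&1=1
L=4*4+1=17  i=0*2+1=1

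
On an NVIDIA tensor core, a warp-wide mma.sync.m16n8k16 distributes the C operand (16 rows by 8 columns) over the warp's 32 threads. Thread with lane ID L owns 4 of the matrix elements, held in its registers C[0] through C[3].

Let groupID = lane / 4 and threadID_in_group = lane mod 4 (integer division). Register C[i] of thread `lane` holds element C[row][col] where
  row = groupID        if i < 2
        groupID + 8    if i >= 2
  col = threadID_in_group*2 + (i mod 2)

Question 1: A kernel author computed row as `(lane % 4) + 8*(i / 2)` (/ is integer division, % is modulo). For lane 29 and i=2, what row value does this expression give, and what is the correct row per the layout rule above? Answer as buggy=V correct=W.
`(lane % 4) + 8*(i / 2)`[29,2]→9
L=29→G=29>>2=7, T=29&3=1
[2]→row 7+8=15  col 1·2+0=2
row: 9 vs 15

buggy=9 correct=15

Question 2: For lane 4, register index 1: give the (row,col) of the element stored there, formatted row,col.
1,1

lane 4: grp=1 (4/4), tig=0 (4%4)
i=1: r=1+0=1, c=0*2+1=1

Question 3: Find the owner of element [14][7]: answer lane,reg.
r=14->g=6,rb=1  c=7->t=3,b0=1
L=6*4+3=27  i=1*2+1=3

27,3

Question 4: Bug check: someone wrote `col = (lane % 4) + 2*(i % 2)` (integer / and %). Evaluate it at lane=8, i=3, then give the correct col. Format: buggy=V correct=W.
buggy=2 correct=1

`(lane % 4) + 2*(i % 2)`[8,3]⇒2
L=8⇒gr=8>>2=2, th=8&3=0
[3]⇒row 2+8=10  col 0·2+1=1
col: 2 vs 1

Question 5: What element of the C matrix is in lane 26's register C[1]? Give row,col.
6,5

lane 26->26/4=6, 26 mod 4=2
i=1  r:6+0->6  c:2·2+1->5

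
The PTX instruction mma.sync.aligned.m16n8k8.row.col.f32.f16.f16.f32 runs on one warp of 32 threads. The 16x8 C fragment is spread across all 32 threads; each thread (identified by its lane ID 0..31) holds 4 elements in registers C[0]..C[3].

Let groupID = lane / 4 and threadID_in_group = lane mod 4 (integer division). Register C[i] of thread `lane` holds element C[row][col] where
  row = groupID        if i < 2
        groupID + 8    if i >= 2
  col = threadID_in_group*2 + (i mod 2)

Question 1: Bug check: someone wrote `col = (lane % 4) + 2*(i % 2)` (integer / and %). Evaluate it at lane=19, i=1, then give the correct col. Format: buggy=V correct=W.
buggy=5 correct=7

`(lane % 4) + 2*(i % 2)`[19,1]→5
lane 19→19/4=4, 19 mod 4=3
i=1  r:4+0→4  c:2·3+1→7
col: 5 vs 7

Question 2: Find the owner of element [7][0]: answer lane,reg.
28,0

r=7->g=7,rb=0  c=0->t=0,b0=0
L=7*4+0=28  i=0*2+0=0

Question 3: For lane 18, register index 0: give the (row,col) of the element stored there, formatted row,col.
4,4

lane 18: grp=4 (18/4), tig=2 (18%4)
i=0: r=4+0=4, c=2*2+0=4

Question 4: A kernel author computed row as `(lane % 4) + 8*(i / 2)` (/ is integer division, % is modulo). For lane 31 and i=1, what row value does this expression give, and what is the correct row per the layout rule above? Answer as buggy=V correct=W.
`(lane % 4) + 8*(i / 2)`[31,1]→3
31: G=7,T=3
[1] (7+0,3*2+1) = (7,7)
row: 3 vs 7

buggy=3 correct=7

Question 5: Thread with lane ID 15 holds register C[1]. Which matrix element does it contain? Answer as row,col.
lane 15: g=3 (15/4), t=3 (15%4)
i=1: r=3+0=3, c=3*2+1=7

3,7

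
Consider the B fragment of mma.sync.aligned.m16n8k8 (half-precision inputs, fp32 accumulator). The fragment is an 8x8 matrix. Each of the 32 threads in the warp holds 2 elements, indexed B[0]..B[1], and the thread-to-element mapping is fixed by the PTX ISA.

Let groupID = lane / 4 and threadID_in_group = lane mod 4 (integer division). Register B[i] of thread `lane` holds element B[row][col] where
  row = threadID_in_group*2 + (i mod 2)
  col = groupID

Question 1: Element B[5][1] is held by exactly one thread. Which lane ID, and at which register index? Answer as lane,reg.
6,1

c=1->g=1  r=5->t=2,b0=1
L=1*4+2=6  i=1=1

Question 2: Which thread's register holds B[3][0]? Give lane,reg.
1,1

c=0→G=0  r=3→T=1,p=1
L=0*4+1=1  i=1=1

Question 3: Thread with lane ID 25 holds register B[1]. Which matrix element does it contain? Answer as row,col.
lane 25->25/4=6, 25 mod 4=1
i=1  r:2·1+1->3  c:6

3,6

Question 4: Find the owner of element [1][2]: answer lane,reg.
8,1

c: 2->gid=2  r: 1->tid=0,i&1=1
L=2*4+0=8  i=1=1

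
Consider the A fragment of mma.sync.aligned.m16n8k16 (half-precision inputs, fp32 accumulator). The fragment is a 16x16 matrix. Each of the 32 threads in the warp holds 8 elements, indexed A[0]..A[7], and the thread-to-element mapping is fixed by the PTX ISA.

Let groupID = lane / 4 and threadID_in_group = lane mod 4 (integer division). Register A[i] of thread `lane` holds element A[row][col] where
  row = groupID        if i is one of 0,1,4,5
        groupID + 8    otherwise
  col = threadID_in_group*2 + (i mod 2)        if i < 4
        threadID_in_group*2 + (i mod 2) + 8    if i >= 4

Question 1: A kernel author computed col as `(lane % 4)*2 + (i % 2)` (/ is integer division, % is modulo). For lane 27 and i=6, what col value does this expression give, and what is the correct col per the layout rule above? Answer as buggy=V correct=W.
`(lane % 4)*2 + (i % 2)`[27,6]⇒6
lane 27: gr=6 (27/4), th=3 (27%4)
i=6: r=6+8=14, c=3*2+0+8=14
col: 6 vs 14

buggy=6 correct=14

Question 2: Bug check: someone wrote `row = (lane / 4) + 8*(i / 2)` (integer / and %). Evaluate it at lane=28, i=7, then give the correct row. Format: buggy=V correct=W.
`(lane / 4) + 8*(i / 2)`[28,7]=>31
28: grp=7,tig=0
[7] (7+8,0*2+1+8) = (15,9)
row: 31 vs 15

buggy=31 correct=15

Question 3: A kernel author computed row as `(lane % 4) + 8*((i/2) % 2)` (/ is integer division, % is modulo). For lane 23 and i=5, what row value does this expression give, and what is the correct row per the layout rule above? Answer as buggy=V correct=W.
`(lane % 4) + 8*((i/2) % 2)`[23,5]->3
lane 23->23/4=5, 23 mod 4=3
i=5  r:5+0->5  c:2·3+1+8->15
row: 3 vs 5

buggy=3 correct=5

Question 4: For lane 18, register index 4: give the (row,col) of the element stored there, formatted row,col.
4,12

lane 18: g=4 (18/4), t=2 (18%4)
i=4: r=4+0=4, c=2*2+0+8=12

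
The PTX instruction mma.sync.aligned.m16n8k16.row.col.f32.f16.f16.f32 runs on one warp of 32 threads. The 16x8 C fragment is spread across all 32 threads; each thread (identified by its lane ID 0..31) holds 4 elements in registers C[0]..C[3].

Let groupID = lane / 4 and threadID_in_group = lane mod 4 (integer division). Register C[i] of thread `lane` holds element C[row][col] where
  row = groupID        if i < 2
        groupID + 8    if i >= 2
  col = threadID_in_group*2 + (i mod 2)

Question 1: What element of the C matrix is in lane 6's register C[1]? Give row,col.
1,5

lane 6→6/4=1, 6 mod 4=2
i=1  r:1+0→1  c:2·2+1→5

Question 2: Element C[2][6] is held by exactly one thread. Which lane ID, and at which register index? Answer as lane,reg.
r=2->g=2,rb=0  c=6->t=3,b0=0
L=2*4+3=11  i=0*2+0=0

11,0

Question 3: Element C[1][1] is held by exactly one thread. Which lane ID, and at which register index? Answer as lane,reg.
4,1

r=1->g=1,rb=0  c=1->t=0,b0=1
L=1*4+0=4  i=0*2+1=1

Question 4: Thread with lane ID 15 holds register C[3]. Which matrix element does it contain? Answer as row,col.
lane 15: g=3 (15/4), t=3 (15%4)
i=3: r=3+8=11, c=3*2+1=7

11,7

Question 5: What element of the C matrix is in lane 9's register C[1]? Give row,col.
lane 9: grp=2 (9/4), tig=1 (9%4)
i=1: r=2+0=2, c=1*2+1=3

2,3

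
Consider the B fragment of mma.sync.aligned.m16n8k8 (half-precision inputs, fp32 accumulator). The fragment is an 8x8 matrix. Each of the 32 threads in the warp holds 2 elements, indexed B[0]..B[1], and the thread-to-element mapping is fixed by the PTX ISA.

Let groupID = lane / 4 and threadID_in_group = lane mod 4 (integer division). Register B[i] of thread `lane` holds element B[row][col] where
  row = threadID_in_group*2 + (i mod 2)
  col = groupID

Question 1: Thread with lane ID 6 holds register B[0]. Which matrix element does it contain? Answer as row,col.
lane 6: G=1 (6/4), T=2 (6%4)
i=0: r=2*2+0=4, c=G=1

4,1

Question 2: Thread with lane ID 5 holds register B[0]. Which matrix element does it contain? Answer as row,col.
5: gid=1,tid=1
[0] (1*2+0,1) = (2,1)

2,1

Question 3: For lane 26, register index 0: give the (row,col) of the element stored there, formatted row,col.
4,6

26: gr=6,th=2
[0] (2*2+0,6) = (4,6)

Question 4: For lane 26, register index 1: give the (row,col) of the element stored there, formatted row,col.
lane 26=>26/4=6, 26 mod 4=2
i=1  r:2·2+1=>5  c:6

5,6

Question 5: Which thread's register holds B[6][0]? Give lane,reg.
3,0

c: 0->gid=0  r: 6->tid=3,i&1=0
L=0*4+3=3  i=0=0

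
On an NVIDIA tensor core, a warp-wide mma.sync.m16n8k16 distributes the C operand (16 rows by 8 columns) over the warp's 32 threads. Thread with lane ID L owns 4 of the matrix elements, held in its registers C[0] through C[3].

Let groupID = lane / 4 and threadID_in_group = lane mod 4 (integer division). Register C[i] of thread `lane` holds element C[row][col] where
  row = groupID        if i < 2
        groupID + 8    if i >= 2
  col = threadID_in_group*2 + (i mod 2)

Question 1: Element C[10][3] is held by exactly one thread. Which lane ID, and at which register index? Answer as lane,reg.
r=10⇒gr=2,Rb=1  c=3⇒th=1,odd=1
L=2*4+1=9  i=1*2+1=3

9,3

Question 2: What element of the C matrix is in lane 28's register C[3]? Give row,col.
L=28→G=28>>2=7, T=28&3=0
[3]→row 7+8=15  col 0·2+1=1

15,1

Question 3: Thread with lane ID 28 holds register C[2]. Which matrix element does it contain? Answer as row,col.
lane 28→28/4=7, 28 mod 4=0
i=2  r:7+8→15  c:2·0+0→0

15,0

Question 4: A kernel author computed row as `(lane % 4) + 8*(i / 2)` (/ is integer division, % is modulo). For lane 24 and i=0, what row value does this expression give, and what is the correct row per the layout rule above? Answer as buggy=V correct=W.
buggy=0 correct=6

`(lane % 4) + 8*(i / 2)`[24,0]⇒0
lane 24: gr=6 (24/4), th=0 (24%4)
i=0: r=6+0=6, c=0*2+0=0
row: 0 vs 6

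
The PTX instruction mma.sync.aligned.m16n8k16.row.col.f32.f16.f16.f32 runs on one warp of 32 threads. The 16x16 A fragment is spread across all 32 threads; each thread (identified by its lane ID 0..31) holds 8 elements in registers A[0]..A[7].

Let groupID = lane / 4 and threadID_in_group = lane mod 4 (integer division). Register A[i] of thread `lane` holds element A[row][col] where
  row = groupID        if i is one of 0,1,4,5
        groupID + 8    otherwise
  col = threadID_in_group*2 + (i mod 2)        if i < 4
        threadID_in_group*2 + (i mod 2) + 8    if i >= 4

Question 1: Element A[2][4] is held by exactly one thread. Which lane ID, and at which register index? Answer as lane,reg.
r:2=>grp=2,rB=0  c:4=>cB=0,tig=2,lo=0
L=2*4+2=10  i=0*4+0*2+0=0

10,0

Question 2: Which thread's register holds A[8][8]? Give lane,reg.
0,6

r=8⇒gr=0,Rb=1  c=8⇒Cb=1,th=0,odd=0
L=0*4+0=0  i=1*4+1*2+0=6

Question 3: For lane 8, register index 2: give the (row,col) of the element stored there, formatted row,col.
lane 8: gid=2 (8/4), tid=0 (8%4)
i=2: r=2+8=10, c=0*2+0+0=0

10,0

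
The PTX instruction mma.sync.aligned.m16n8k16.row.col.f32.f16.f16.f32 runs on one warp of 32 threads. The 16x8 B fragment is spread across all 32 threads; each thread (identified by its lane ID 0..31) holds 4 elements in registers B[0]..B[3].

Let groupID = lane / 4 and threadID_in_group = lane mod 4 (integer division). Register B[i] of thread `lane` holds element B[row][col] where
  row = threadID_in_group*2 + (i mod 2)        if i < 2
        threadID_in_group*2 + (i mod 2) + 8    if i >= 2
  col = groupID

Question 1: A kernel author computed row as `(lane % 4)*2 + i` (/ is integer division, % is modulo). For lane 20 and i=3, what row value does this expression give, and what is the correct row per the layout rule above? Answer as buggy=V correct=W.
`(lane % 4)*2 + i`[20,3]->3
L=20->g=20>>2=5, t=20&3=0
[3]->row 0·2+1+8=9  col g=5
row: 3 vs 9

buggy=3 correct=9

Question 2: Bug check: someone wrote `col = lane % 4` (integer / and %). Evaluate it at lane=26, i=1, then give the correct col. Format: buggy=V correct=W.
buggy=2 correct=6

`lane % 4`[26,1]->2
lane 26: gid=6 (26/4), tid=2 (26%4)
i=1: r=2*2+1+0=5, c=gid=6
col: 2 vs 6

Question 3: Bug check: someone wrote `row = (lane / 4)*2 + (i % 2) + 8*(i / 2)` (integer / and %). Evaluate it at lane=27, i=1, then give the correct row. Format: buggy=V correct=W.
`(lane / 4)*2 + (i % 2) + 8*(i / 2)`[27,1]->13
27: g=6,t=3
[1] (3*2+1+0,6) = (7,6)
row: 13 vs 7

buggy=13 correct=7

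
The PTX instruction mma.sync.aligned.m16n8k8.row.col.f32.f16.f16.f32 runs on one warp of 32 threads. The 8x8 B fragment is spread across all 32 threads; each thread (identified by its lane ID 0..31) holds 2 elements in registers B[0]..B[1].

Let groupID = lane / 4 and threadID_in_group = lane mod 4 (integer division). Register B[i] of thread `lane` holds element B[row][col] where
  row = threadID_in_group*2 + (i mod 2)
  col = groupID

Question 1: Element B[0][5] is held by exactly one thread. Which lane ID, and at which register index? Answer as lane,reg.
c=5->g=5  r=0->t=0,b0=0
L=5*4+0=20  i=0=0

20,0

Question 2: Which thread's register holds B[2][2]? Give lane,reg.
c: 2->gid=2  r: 2->tid=1,i&1=0
L=2*4+1=9  i=0=0

9,0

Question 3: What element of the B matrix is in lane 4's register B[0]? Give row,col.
lane 4: gr=1 (4/4), th=0 (4%4)
i=0: r=0*2+0=0, c=gr=1

0,1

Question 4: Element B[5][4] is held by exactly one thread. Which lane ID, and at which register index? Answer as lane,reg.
c=4→G=4  r=5→T=2,p=1
L=4*4+2=18  i=1=1

18,1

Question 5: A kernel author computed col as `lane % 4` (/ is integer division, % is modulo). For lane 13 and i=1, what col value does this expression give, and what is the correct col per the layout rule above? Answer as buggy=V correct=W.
buggy=1 correct=3

`lane % 4`[13,1]=>1
lane 13: grp=3 (13/4), tig=1 (13%4)
i=1: r=1*2+1=3, c=grp=3
col: 1 vs 3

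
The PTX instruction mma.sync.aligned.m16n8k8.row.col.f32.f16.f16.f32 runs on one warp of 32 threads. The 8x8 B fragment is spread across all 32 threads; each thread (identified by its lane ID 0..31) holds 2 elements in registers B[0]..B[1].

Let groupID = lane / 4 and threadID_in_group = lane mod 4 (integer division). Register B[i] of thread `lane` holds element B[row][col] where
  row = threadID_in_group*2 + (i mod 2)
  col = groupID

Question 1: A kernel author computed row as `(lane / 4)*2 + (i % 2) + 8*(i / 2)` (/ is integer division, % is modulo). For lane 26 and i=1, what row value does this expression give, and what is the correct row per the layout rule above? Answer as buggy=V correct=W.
buggy=13 correct=5

`(lane / 4)*2 + (i % 2) + 8*(i / 2)`[26,1]->13
lane 26: g=6 (26/4), t=2 (26%4)
i=1: r=2*2+1=5, c=g=6
row: 13 vs 5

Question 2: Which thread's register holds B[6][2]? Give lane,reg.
11,0

c=2→G=2  r=6→T=3,p=0
L=2*4+3=11  i=0=0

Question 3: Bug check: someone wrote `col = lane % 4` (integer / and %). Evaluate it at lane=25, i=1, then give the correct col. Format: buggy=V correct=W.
`lane % 4`[25,1]=>1
L=25=>grp=25>>2=6, tig=25&3=1
[1]=>row 1·2+1=3  col grp=6
col: 1 vs 6

buggy=1 correct=6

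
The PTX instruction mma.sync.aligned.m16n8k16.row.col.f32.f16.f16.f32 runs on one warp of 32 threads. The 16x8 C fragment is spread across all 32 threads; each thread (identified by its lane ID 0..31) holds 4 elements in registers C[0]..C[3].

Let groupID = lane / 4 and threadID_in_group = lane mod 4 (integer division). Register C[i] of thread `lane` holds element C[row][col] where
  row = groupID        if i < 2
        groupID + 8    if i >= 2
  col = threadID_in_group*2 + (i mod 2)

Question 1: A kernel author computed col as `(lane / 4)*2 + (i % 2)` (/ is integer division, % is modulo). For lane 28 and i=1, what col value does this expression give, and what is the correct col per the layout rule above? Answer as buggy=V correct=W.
`(lane / 4)*2 + (i % 2)`[28,1]=>15
28: grp=7,tig=0
[1] (7+0,0*2+1) = (7,1)
col: 15 vs 1

buggy=15 correct=1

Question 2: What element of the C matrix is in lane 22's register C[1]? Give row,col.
22: grp=5,tig=2
[1] (5+0,2*2+1) = (5,5)

5,5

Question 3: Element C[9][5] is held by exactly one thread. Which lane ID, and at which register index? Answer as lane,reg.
r=9→G=1,rhi=1  c=5→T=2,p=1
L=1*4+2=6  i=1*2+1=3

6,3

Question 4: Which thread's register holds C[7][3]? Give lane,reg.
r=7→G=7,rhi=0  c=3→T=1,p=1
L=7*4+1=29  i=0*2+1=1

29,1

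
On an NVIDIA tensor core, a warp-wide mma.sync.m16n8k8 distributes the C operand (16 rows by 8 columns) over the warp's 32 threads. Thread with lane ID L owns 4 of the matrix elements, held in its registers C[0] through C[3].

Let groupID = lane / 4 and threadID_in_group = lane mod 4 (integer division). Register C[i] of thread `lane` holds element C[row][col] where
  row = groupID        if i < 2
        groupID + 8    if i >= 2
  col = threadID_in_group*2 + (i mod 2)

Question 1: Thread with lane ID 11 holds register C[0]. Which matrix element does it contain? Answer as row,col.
2,6

L=11⇒gr=11>>2=2, th=11&3=3
[0]⇒row 2+0=2  col 3·2+0=6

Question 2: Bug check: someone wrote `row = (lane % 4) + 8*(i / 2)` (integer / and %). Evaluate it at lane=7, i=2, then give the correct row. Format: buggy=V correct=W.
buggy=11 correct=9

`(lane % 4) + 8*(i / 2)`[7,2]⇒11
lane 7⇒7/4=1, 7 mod 4=3
i=2  r:1+8⇒9  c:2·3+0⇒6
row: 11 vs 9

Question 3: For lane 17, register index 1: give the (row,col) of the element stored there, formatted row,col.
17: grp=4,tig=1
[1] (4+0,1*2+1) = (4,3)

4,3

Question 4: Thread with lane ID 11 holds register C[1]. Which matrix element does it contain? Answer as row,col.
2,7

lane 11: G=2 (11/4), T=3 (11%4)
i=1: r=2+0=2, c=3*2+1=7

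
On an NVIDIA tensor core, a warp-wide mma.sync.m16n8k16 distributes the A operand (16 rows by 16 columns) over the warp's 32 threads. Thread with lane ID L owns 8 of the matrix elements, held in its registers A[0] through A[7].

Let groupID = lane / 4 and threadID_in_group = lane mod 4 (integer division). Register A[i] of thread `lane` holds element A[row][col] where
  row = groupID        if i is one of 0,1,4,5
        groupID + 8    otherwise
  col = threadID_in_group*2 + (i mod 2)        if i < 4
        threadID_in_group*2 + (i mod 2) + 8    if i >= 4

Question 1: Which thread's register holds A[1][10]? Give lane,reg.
5,4

r=1->g=1,rb=0  c=10->cb=1,t=1,b0=0
L=1*4+1=5  i=1*4+0*2+0=4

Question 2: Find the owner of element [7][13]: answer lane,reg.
r=7→G=7,rhi=0  c=13→chi=1,T=2,p=1
L=7*4+2=30  i=1*4+0*2+1=5

30,5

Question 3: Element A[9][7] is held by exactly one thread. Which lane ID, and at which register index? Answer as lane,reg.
7,3

r=9->g=1,rb=1  c=7->cb=0,t=3,b0=1
L=1*4+3=7  i=0*4+1*2+1=3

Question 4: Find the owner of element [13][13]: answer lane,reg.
22,7

r=13→G=5,rhi=1  c=13→chi=1,T=2,p=1
L=5*4+2=22  i=1*4+1*2+1=7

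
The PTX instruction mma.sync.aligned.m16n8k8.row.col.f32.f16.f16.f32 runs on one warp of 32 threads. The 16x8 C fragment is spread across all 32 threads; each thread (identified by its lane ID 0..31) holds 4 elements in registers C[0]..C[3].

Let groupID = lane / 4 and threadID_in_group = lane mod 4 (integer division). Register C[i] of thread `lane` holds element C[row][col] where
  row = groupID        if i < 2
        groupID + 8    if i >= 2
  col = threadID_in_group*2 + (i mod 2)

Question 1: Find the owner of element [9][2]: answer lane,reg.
r: 9->gid=1,r8=1  c: 2->tid=1,i&1=0
L=1*4+1=5  i=1*2+0=2

5,2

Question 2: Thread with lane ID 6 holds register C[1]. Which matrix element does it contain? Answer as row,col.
1,5

6: G=1,T=2
[1] (1+0,2*2+1) = (1,5)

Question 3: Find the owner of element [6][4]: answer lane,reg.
r:6=>grp=6,rB=0  c:4=>tig=2,lo=0
L=6*4+2=26  i=0*2+0=0

26,0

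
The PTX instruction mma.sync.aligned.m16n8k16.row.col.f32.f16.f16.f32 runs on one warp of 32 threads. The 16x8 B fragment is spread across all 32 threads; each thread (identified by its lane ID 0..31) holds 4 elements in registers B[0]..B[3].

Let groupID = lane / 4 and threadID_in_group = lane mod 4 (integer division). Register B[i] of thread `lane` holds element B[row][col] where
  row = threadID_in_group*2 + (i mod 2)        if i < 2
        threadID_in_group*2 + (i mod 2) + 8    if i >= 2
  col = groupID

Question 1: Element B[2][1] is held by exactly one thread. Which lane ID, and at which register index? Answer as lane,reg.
5,0

c:1=>grp=1  r:2=>rB=0,tig=1,lo=0
L=1*4+1=5  i=0*2+0=0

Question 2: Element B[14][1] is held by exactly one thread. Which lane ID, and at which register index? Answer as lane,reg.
7,2

c: 1->gid=1  r: 14->r8=1,tid=3,i&1=0
L=1*4+3=7  i=1*2+0=2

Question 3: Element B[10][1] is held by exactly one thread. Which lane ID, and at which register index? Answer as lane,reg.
5,2

c=1->g=1  r=10->rb=1,t=1,b0=0
L=1*4+1=5  i=1*2+0=2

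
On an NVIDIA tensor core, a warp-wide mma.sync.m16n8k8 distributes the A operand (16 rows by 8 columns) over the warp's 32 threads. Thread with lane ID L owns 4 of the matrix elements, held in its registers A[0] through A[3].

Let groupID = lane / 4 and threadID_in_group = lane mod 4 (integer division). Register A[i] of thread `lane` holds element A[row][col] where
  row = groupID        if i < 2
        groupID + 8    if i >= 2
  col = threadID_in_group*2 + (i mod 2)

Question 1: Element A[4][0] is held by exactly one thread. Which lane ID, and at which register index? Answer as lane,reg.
r=4->g=4,rb=0  c=0->t=0,b0=0
L=4*4+0=16  i=0*2+0=0

16,0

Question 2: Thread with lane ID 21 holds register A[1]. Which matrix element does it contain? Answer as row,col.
lane 21: gid=5 (21/4), tid=1 (21%4)
i=1: r=5+0=5, c=1*2+1=3

5,3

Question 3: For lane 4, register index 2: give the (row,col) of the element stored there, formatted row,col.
lane 4->4/4=1, 4 mod 4=0
i=2  r:1+8->9  c:2·0+0->0

9,0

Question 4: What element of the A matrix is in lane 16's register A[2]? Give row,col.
16: G=4,T=0
[2] (4+8,0*2+0) = (12,0)

12,0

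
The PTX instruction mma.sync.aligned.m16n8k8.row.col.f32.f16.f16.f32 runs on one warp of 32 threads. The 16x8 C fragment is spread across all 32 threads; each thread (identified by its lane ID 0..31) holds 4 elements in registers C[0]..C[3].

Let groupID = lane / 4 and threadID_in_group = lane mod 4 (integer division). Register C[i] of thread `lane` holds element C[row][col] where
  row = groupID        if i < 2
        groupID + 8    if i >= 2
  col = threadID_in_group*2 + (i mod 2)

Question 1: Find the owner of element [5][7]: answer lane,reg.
r=5→G=5,rhi=0  c=7→T=3,p=1
L=5*4+3=23  i=0*2+1=1

23,1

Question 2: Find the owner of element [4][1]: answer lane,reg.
16,1

r=4→G=4,rhi=0  c=1→T=0,p=1
L=4*4+0=16  i=0*2+1=1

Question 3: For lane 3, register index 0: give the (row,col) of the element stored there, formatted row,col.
0,6

lane 3=>3/4=0, 3 mod 4=3
i=0  r:0+0=>0  c:2·3+0=>6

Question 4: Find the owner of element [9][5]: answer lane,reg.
6,3

r:9=>grp=1,rB=1  c:5=>tig=2,lo=1
L=1*4+2=6  i=1*2+1=3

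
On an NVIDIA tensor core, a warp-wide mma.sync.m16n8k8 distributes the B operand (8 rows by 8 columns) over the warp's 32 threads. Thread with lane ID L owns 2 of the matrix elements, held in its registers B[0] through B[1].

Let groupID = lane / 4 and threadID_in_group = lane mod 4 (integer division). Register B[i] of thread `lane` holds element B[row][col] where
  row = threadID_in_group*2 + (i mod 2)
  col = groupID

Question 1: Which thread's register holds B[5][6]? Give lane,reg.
c=6→G=6  r=5→T=2,p=1
L=6*4+2=26  i=1=1

26,1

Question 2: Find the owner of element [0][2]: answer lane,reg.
c=2->g=2  r=0->t=0,b0=0
L=2*4+0=8  i=0=0

8,0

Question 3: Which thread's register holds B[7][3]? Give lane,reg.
15,1

c:3=>grp=3  r:7=>tig=3,lo=1
L=3*4+3=15  i=1=1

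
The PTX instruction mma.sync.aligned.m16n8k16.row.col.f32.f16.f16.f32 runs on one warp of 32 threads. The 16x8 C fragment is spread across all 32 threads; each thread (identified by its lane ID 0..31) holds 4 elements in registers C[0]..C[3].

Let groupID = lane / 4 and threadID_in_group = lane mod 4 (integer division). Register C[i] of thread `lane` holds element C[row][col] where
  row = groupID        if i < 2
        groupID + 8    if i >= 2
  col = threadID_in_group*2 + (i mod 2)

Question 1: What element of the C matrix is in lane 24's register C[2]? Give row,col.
lane 24→24/4=6, 24 mod 4=0
i=2  r:6+8→14  c:2·0+0→0

14,0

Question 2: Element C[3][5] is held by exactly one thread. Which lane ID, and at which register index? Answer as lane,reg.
14,1

r=3⇒gr=3,Rb=0  c=5⇒th=2,odd=1
L=3*4+2=14  i=0*2+1=1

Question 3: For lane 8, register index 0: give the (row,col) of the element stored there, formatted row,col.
lane 8->8/4=2, 8 mod 4=0
i=0  r:2+0->2  c:2·0+0->0

2,0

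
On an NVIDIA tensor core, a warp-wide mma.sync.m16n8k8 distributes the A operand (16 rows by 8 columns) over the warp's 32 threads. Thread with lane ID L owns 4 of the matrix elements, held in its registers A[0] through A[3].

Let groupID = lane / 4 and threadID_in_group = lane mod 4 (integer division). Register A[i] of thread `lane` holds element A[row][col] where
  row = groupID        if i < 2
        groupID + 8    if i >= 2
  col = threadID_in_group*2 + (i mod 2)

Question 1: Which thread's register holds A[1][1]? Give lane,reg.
4,1

r: 1->gid=1,r8=0  c: 1->tid=0,i&1=1
L=1*4+0=4  i=0*2+1=1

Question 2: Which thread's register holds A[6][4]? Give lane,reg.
r=6→G=6,rhi=0  c=4→T=2,p=0
L=6*4+2=26  i=0*2+0=0

26,0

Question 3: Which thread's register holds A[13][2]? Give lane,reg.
21,2

r:13=>grp=5,rB=1  c:2=>tig=1,lo=0
L=5*4+1=21  i=1*2+0=2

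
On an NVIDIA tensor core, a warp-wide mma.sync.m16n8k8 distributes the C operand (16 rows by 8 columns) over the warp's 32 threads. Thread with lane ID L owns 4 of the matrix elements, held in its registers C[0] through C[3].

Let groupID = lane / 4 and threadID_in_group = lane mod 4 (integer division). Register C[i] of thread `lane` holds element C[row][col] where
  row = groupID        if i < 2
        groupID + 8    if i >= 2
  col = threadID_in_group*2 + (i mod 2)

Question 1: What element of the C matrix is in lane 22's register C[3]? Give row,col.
13,5

lane 22->22/4=5, 22 mod 4=2
i=3  r:5+8->13  c:2·2+1->5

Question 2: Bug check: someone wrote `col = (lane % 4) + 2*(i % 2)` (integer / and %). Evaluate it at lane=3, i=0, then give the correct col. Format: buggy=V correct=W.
buggy=3 correct=6

`(lane % 4) + 2*(i % 2)`[3,0]→3
L=3→G=3>>2=0, T=3&3=3
[0]→row 0+0=0  col 3·2+0=6
col: 3 vs 6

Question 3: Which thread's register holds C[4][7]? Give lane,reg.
19,1

r=4⇒gr=4,Rb=0  c=7⇒th=3,odd=1
L=4*4+3=19  i=0*2+1=1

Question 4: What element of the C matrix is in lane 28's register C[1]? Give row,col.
7,1

lane 28->28/4=7, 28 mod 4=0
i=1  r:7+0->7  c:2·0+1->1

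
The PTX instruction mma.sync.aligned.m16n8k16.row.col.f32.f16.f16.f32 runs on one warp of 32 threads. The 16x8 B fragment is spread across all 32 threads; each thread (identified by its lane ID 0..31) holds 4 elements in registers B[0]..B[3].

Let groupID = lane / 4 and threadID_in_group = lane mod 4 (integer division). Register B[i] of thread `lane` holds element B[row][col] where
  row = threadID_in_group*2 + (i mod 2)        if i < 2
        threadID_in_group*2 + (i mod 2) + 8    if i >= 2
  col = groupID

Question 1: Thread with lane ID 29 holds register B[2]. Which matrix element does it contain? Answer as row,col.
L=29=>grp=29>>2=7, tig=29&3=1
[2]=>row 1·2+0+8=10  col grp=7

10,7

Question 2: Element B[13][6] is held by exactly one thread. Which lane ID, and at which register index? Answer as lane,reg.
c=6⇒gr=6  r=13⇒Rb=1,th=2,odd=1
L=6*4+2=26  i=1*2+1=3

26,3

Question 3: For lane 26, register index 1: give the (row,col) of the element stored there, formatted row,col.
lane 26: grp=6 (26/4), tig=2 (26%4)
i=1: r=2*2+1+0=5, c=grp=6

5,6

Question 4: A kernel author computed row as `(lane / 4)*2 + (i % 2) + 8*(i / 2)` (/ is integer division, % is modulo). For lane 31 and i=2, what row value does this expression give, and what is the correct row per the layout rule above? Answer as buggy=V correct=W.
`(lane / 4)*2 + (i % 2) + 8*(i / 2)`[31,2]->22
lane 31->31/4=7, 31 mod 4=3
i=2  r:2·3+0+8->14  c:7
row: 22 vs 14

buggy=22 correct=14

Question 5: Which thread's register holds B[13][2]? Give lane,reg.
c=2->g=2  r=13->rb=1,t=2,b0=1
L=2*4+2=10  i=1*2+1=3

10,3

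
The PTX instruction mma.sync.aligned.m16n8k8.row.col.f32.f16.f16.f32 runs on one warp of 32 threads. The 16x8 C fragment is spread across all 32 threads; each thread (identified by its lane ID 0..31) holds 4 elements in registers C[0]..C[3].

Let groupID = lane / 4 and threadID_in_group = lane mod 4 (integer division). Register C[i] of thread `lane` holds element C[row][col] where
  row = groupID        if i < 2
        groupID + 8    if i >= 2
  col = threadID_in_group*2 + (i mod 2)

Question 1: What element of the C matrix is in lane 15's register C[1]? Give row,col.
3,7

lane 15→15/4=3, 15 mod 4=3
i=1  r:3+0→3  c:2·3+1→7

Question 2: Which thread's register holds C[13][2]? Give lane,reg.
21,2

r=13⇒gr=5,Rb=1  c=2⇒th=1,odd=0
L=5*4+1=21  i=1*2+0=2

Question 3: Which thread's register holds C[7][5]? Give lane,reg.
r:7=>grp=7,rB=0  c:5=>tig=2,lo=1
L=7*4+2=30  i=0*2+1=1

30,1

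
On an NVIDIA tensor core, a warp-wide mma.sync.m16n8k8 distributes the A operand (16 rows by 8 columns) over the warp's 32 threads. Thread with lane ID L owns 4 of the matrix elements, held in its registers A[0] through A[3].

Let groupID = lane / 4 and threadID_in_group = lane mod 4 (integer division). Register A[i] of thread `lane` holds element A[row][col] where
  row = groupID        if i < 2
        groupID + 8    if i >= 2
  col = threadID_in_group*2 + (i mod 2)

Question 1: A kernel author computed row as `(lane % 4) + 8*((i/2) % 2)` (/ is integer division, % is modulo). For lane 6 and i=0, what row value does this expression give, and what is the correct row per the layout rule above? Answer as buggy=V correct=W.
`(lane % 4) + 8*((i/2) % 2)`[6,0]⇒2
lane 6: gr=1 (6/4), th=2 (6%4)
i=0: r=1+0=1, c=2*2+0=4
row: 2 vs 1

buggy=2 correct=1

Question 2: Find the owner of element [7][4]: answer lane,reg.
30,0

r:7=>grp=7,rB=0  c:4=>tig=2,lo=0
L=7*4+2=30  i=0*2+0=0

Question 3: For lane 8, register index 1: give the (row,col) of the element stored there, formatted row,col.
2,1

L=8->gid=8>>2=2, tid=8&3=0
[1]->row 2+0=2  col 0·2+1=1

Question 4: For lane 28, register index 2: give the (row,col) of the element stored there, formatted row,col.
15,0

lane 28->28/4=7, 28 mod 4=0
i=2  r:7+8->15  c:2·0+0->0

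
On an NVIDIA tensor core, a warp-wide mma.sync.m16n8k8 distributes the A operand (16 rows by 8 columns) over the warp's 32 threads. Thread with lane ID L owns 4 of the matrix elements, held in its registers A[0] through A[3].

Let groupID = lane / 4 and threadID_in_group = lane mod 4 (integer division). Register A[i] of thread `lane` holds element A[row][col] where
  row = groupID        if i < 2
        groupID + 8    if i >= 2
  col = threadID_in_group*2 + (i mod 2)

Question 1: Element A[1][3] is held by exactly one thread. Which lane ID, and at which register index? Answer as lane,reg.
5,1

r=1→G=1,rhi=0  c=3→T=1,p=1
L=1*4+1=5  i=0*2+1=1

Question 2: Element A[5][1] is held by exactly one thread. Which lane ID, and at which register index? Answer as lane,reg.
r=5⇒gr=5,Rb=0  c=1⇒th=0,odd=1
L=5*4+0=20  i=0*2+1=1

20,1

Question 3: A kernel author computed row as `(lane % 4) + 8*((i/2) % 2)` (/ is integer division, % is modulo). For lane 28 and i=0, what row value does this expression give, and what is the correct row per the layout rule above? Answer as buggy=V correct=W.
buggy=0 correct=7

`(lane % 4) + 8*((i/2) % 2)`[28,0]->0
L=28->gid=28>>2=7, tid=28&3=0
[0]->row 7+0=7  col 0·2+0=0
row: 0 vs 7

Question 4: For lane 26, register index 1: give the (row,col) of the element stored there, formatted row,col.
26: gr=6,th=2
[1] (6+0,2*2+1) = (6,5)

6,5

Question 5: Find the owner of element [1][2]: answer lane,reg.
5,0

r=1->g=1,rb=0  c=2->t=1,b0=0
L=1*4+1=5  i=0*2+0=0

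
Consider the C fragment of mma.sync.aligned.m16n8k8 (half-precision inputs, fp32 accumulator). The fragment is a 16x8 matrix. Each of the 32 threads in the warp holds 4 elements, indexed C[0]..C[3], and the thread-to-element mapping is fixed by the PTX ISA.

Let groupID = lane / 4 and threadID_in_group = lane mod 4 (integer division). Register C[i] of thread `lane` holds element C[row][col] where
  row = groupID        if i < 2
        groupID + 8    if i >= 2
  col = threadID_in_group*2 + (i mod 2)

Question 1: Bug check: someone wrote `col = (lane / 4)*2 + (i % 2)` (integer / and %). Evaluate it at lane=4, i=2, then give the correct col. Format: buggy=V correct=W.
buggy=2 correct=0

`(lane / 4)*2 + (i % 2)`[4,2]→2
lane 4: G=1 (4/4), T=0 (4%4)
i=2: r=1+8=9, c=0*2+0=0
col: 2 vs 0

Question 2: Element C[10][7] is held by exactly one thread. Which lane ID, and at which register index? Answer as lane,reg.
11,3

r=10->g=2,rb=1  c=7->t=3,b0=1
L=2*4+3=11  i=1*2+1=3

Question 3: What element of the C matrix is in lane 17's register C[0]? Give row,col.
L=17=>grp=17>>2=4, tig=17&3=1
[0]=>row 4+0=4  col 1·2+0=2

4,2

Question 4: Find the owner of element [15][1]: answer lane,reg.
28,3

r=15→G=7,rhi=1  c=1→T=0,p=1
L=7*4+0=28  i=1*2+1=3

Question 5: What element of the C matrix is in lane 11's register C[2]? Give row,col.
10,6

lane 11→11/4=2, 11 mod 4=3
i=2  r:2+8→10  c:2·3+0→6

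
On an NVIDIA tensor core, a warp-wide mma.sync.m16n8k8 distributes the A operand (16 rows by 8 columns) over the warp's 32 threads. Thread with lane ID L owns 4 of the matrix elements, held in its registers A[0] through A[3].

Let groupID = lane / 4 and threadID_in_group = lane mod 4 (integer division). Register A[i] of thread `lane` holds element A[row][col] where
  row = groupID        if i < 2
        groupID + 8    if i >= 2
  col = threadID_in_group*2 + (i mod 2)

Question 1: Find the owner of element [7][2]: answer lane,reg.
29,0

r=7->g=7,rb=0  c=2->t=1,b0=0
L=7*4+1=29  i=0*2+0=0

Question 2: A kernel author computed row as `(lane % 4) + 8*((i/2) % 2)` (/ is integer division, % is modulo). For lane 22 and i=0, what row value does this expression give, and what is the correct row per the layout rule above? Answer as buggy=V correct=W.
`(lane % 4) + 8*((i/2) % 2)`[22,0]->2
L=22->gid=22>>2=5, tid=22&3=2
[0]->row 5+0=5  col 2·2+0=4
row: 2 vs 5

buggy=2 correct=5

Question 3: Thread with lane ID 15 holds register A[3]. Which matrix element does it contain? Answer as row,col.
lane 15⇒15/4=3, 15 mod 4=3
i=3  r:3+8⇒11  c:2·3+1⇒7

11,7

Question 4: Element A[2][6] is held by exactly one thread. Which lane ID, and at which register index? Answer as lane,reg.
11,0

r=2→G=2,rhi=0  c=6→T=3,p=0
L=2*4+3=11  i=0*2+0=0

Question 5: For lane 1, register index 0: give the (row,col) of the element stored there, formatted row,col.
1: gid=0,tid=1
[0] (0+0,1*2+0) = (0,2)

0,2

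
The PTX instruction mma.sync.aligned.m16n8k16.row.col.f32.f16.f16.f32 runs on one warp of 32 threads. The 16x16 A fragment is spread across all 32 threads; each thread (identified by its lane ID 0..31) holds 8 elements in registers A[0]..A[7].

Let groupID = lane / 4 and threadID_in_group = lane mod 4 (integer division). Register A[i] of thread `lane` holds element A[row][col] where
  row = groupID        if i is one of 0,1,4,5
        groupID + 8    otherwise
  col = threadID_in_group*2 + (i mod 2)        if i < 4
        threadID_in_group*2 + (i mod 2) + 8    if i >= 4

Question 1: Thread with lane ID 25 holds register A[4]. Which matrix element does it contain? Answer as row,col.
6,10

25: G=6,T=1
[4] (6+0,1*2+0+8) = (6,10)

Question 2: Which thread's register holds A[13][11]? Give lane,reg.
21,7

r:13=>grp=5,rB=1  c:11=>cB=1,tig=1,lo=1
L=5*4+1=21  i=1*4+1*2+1=7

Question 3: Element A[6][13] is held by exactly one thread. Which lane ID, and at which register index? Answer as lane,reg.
26,5

r=6⇒gr=6,Rb=0  c=13⇒Cb=1,th=2,odd=1
L=6*4+2=26  i=1*4+0*2+1=5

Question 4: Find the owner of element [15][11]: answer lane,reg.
29,7

r:15=>grp=7,rB=1  c:11=>cB=1,tig=1,lo=1
L=7*4+1=29  i=1*4+1*2+1=7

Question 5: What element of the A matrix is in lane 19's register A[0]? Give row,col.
4,6

L=19=>grp=19>>2=4, tig=19&3=3
[0]=>row 4+0=4  col 3·2+0+0=6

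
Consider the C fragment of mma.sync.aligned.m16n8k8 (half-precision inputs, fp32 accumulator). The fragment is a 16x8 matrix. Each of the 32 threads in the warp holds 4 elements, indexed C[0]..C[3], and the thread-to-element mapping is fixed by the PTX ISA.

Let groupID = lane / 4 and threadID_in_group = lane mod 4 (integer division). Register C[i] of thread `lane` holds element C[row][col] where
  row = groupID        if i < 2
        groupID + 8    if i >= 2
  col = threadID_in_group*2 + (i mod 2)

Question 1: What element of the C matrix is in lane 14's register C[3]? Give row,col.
lane 14->14/4=3, 14 mod 4=2
i=3  r:3+8->11  c:2·2+1->5

11,5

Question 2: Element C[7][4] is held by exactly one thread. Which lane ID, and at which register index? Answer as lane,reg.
30,0

r=7->g=7,rb=0  c=4->t=2,b0=0
L=7*4+2=30  i=0*2+0=0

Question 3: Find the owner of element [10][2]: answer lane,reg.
9,2

r=10->g=2,rb=1  c=2->t=1,b0=0
L=2*4+1=9  i=1*2+0=2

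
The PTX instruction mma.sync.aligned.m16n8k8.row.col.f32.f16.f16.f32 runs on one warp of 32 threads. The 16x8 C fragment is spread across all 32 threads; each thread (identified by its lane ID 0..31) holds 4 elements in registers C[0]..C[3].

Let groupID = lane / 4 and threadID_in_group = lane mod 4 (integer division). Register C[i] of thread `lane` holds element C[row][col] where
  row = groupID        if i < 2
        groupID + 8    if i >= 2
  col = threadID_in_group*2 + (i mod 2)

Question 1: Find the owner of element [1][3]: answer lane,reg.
r=1→G=1,rhi=0  c=3→T=1,p=1
L=1*4+1=5  i=0*2+1=1

5,1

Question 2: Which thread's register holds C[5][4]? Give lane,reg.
r=5->g=5,rb=0  c=4->t=2,b0=0
L=5*4+2=22  i=0*2+0=0

22,0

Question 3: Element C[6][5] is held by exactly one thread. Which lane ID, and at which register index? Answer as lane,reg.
r=6->g=6,rb=0  c=5->t=2,b0=1
L=6*4+2=26  i=0*2+1=1

26,1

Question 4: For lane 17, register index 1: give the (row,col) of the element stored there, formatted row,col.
4,3

17: gid=4,tid=1
[1] (4+0,1*2+1) = (4,3)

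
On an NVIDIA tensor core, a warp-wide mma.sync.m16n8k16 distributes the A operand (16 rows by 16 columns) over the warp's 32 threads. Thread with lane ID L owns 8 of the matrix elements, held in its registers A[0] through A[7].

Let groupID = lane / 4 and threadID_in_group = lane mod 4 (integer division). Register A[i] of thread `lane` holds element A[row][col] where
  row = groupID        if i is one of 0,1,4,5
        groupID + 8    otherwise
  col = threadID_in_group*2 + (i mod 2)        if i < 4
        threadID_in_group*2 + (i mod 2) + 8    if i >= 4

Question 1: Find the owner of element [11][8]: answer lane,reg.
12,6

r:11=>grp=3,rB=1  c:8=>cB=1,tig=0,lo=0
L=3*4+0=12  i=1*4+1*2+0=6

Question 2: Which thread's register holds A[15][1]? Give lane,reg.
r=15->g=7,rb=1  c=1->cb=0,t=0,b0=1
L=7*4+0=28  i=0*4+1*2+1=3

28,3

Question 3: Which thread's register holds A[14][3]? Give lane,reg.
r=14⇒gr=6,Rb=1  c=3⇒Cb=0,th=1,odd=1
L=6*4+1=25  i=0*4+1*2+1=3

25,3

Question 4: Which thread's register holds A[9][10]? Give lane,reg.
5,6

r=9→G=1,rhi=1  c=10→chi=1,T=1,p=0
L=1*4+1=5  i=1*4+1*2+0=6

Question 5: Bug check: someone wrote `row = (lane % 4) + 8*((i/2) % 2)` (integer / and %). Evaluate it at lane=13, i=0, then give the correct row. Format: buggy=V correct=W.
`(lane % 4) + 8*((i/2) % 2)`[13,0]→1
L=13→G=13>>2=3, T=13&3=1
[0]→row 3+0=3  col 1·2+0+0=2
row: 1 vs 3

buggy=1 correct=3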